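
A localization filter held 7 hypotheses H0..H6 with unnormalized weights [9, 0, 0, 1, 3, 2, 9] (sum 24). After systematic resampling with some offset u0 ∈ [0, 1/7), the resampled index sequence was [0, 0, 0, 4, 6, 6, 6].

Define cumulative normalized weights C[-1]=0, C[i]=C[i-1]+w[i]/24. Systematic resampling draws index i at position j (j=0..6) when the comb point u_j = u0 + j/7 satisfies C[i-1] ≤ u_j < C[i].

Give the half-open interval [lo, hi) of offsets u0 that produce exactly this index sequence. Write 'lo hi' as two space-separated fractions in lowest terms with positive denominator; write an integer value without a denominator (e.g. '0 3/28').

3/56 5/56

C = [3/8, 3/8, 3/8, 5/12, 13/24, 5/8, 1]
j=0 picked index 0: u0 ∈ [0, 3/8)
j=1 picked index 0: u0 ∈ [-1/7, 13/56)
j=2 picked index 0: u0 ∈ [-2/7, 5/56)
j=3 picked index 4: u0 ∈ [-1/84, 19/168)
j=4 picked index 6: u0 ∈ [3/56, 3/7)
j=5 picked index 6: u0 ∈ [-5/56, 2/7)
j=6 picked index 6: u0 ∈ [-13/56, 1/7)
intersection: [3/56, 5/56)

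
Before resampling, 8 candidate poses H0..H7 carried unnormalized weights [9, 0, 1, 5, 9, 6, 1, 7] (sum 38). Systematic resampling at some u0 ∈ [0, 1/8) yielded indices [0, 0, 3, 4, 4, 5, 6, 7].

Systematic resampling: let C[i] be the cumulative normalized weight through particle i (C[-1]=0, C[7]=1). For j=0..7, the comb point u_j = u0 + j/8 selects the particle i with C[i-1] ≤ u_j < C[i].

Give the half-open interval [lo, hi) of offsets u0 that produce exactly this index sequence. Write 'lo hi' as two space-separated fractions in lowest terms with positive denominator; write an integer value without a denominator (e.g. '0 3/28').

3/76 5/76

C = [9/38, 9/38, 5/19, 15/38, 12/19, 15/19, 31/38, 1]
j=0 picked index 0: u0 ∈ [0, 9/38)
j=1 picked index 0: u0 ∈ [-1/8, 17/152)
j=2 picked index 3: u0 ∈ [1/76, 11/76)
j=3 picked index 4: u0 ∈ [3/152, 39/152)
j=4 picked index 4: u0 ∈ [-2/19, 5/38)
j=5 picked index 5: u0 ∈ [1/152, 25/152)
j=6 picked index 6: u0 ∈ [3/76, 5/76)
j=7 picked index 7: u0 ∈ [-9/152, 1/8)
intersection: [3/76, 5/76)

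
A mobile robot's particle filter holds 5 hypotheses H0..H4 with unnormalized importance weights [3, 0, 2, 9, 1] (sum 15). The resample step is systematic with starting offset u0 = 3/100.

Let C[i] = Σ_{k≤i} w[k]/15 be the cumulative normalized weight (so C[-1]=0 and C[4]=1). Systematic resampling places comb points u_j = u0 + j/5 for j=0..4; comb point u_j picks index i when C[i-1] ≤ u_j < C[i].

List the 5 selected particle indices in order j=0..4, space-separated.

0 2 3 3 3

C = [1/5, 1/5, 1/3, 14/15, 1]
j=0: u_0=3/100 ∈ [0, 1/5) → index 0
j=1: u_1=23/100 ∈ [1/5, 1/3) → index 2
j=2: u_2=43/100 ∈ [1/3, 14/15) → index 3
j=3: u_3=63/100 ∈ [1/3, 14/15) → index 3
j=4: u_4=83/100 ∈ [1/3, 14/15) → index 3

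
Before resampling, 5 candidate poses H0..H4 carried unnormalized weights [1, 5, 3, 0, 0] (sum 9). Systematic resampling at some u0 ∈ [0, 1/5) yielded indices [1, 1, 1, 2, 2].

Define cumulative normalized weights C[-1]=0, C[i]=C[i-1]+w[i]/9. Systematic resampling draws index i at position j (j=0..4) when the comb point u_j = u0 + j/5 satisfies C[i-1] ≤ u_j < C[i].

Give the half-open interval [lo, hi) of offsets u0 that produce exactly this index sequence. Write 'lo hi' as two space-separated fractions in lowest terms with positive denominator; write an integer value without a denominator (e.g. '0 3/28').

1/9 1/5

C = [1/9, 2/3, 1, 1, 1]
j=0 picked index 1: u0 ∈ [1/9, 2/3)
j=1 picked index 1: u0 ∈ [-4/45, 7/15)
j=2 picked index 1: u0 ∈ [-13/45, 4/15)
j=3 picked index 2: u0 ∈ [1/15, 2/5)
j=4 picked index 2: u0 ∈ [-2/15, 1/5)
intersection: [1/9, 1/5)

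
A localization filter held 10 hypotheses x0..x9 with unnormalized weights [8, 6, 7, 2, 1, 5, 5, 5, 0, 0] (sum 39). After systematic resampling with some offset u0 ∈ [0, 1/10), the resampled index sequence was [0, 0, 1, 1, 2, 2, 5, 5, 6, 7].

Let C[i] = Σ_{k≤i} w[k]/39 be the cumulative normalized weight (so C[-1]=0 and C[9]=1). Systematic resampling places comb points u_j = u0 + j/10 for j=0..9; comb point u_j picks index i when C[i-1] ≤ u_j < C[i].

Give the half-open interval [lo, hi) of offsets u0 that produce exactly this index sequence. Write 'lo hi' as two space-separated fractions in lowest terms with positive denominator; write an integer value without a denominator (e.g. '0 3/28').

1/65 1/26

C = [8/39, 14/39, 7/13, 23/39, 8/13, 29/39, 34/39, 1, 1, 1]
j=0 picked index 0: u0 ∈ [0, 8/39)
j=1 picked index 0: u0 ∈ [-1/10, 41/390)
j=2 picked index 1: u0 ∈ [1/195, 31/195)
j=3 picked index 1: u0 ∈ [-37/390, 23/390)
j=4 picked index 2: u0 ∈ [-8/195, 9/65)
j=5 picked index 2: u0 ∈ [-11/78, 1/26)
j=6 picked index 5: u0 ∈ [1/65, 28/195)
j=7 picked index 5: u0 ∈ [-11/130, 17/390)
j=8 picked index 6: u0 ∈ [-11/195, 14/195)
j=9 picked index 7: u0 ∈ [-11/390, 1/10)
intersection: [1/65, 1/26)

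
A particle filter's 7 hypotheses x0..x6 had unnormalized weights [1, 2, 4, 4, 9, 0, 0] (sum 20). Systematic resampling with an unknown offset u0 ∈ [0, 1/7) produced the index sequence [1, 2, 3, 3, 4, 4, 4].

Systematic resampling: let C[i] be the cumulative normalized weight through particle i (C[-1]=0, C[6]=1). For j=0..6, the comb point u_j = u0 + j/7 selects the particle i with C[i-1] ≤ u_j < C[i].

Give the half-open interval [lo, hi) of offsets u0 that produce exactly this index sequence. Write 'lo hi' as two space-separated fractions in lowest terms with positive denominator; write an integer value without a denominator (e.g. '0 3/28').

C = [1/20, 3/20, 7/20, 11/20, 1, 1, 1]
j=0 picked index 1: u0 ∈ [1/20, 3/20)
j=1 picked index 2: u0 ∈ [1/140, 29/140)
j=2 picked index 3: u0 ∈ [9/140, 37/140)
j=3 picked index 3: u0 ∈ [-11/140, 17/140)
j=4 picked index 4: u0 ∈ [-3/140, 3/7)
j=5 picked index 4: u0 ∈ [-23/140, 2/7)
j=6 picked index 4: u0 ∈ [-43/140, 1/7)
intersection: [9/140, 17/140)

9/140 17/140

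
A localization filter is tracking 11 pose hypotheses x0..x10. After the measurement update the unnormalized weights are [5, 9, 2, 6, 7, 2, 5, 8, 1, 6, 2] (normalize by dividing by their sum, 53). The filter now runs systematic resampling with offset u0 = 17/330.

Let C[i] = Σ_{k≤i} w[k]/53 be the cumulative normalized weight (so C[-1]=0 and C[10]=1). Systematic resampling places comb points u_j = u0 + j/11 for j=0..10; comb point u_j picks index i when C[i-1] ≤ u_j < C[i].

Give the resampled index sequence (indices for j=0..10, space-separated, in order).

C = [5/53, 14/53, 16/53, 22/53, 29/53, 31/53, 36/53, 44/53, 45/53, 51/53, 1]
j=0: u_0=17/330 ∈ [0, 5/53) → index 0
j=1: u_1=47/330 ∈ [5/53, 14/53) → index 1
j=2: u_2=7/30 ∈ [5/53, 14/53) → index 1
j=3: u_3=107/330 ∈ [16/53, 22/53) → index 3
j=4: u_4=137/330 ∈ [22/53, 29/53) → index 4
j=5: u_5=167/330 ∈ [22/53, 29/53) → index 4
j=6: u_6=197/330 ∈ [31/53, 36/53) → index 6
j=7: u_7=227/330 ∈ [36/53, 44/53) → index 7
j=8: u_8=257/330 ∈ [36/53, 44/53) → index 7
j=9: u_9=287/330 ∈ [45/53, 51/53) → index 9
j=10: u_10=317/330 ∈ [45/53, 51/53) → index 9

0 1 1 3 4 4 6 7 7 9 9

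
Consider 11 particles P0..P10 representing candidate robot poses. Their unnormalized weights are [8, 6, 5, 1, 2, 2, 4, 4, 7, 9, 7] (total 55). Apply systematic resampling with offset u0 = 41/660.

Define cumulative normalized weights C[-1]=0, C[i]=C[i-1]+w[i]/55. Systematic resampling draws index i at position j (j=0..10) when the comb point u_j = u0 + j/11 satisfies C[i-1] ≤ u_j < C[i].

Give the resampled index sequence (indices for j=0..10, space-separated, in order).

C = [8/55, 14/55, 19/55, 4/11, 2/5, 24/55, 28/55, 32/55, 39/55, 48/55, 1]
j=0: u_0=41/660 ∈ [0, 8/55) → index 0
j=1: u_1=101/660 ∈ [8/55, 14/55) → index 1
j=2: u_2=161/660 ∈ [8/55, 14/55) → index 1
j=3: u_3=221/660 ∈ [14/55, 19/55) → index 2
j=4: u_4=281/660 ∈ [2/5, 24/55) → index 5
j=5: u_5=31/60 ∈ [28/55, 32/55) → index 7
j=6: u_6=401/660 ∈ [32/55, 39/55) → index 8
j=7: u_7=461/660 ∈ [32/55, 39/55) → index 8
j=8: u_8=521/660 ∈ [39/55, 48/55) → index 9
j=9: u_9=581/660 ∈ [48/55, 1) → index 10
j=10: u_10=641/660 ∈ [48/55, 1) → index 10

0 1 1 2 5 7 8 8 9 10 10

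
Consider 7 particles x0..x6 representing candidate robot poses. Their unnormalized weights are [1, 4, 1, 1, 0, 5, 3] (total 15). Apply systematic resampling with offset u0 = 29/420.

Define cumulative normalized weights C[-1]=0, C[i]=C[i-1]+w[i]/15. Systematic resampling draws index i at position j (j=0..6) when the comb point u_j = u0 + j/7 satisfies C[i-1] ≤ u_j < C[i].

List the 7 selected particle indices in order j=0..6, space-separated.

1 1 2 5 5 5 6

C = [1/15, 1/3, 2/5, 7/15, 7/15, 4/5, 1]
j=0: u_0=29/420 ∈ [1/15, 1/3) → index 1
j=1: u_1=89/420 ∈ [1/15, 1/3) → index 1
j=2: u_2=149/420 ∈ [1/3, 2/5) → index 2
j=3: u_3=209/420 ∈ [7/15, 4/5) → index 5
j=4: u_4=269/420 ∈ [7/15, 4/5) → index 5
j=5: u_5=47/60 ∈ [7/15, 4/5) → index 5
j=6: u_6=389/420 ∈ [4/5, 1) → index 6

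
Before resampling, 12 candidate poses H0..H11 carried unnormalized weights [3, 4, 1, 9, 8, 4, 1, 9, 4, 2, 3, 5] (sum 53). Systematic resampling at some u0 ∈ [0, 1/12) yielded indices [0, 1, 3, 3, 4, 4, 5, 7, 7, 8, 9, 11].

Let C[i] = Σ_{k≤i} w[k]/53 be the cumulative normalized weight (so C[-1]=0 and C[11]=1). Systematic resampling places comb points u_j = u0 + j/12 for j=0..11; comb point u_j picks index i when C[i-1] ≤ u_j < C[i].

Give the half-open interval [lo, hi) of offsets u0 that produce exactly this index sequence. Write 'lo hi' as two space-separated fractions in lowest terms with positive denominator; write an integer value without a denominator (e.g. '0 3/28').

C = [3/53, 7/53, 8/53, 17/53, 25/53, 29/53, 30/53, 39/53, 43/53, 45/53, 48/53, 1]
j=0 picked index 0: u0 ∈ [0, 3/53)
j=1 picked index 1: u0 ∈ [-17/636, 31/636)
j=2 picked index 3: u0 ∈ [-5/318, 49/318)
j=3 picked index 3: u0 ∈ [-21/212, 15/212)
j=4 picked index 4: u0 ∈ [-2/159, 22/159)
j=5 picked index 4: u0 ∈ [-61/636, 35/636)
j=6 picked index 5: u0 ∈ [-3/106, 5/106)
j=7 picked index 7: u0 ∈ [-11/636, 97/636)
j=8 picked index 7: u0 ∈ [-16/159, 11/159)
j=9 picked index 8: u0 ∈ [-3/212, 13/212)
j=10 picked index 9: u0 ∈ [-7/318, 5/318)
j=11 picked index 11: u0 ∈ [-7/636, 1/12)
intersection: [0, 5/318)

0 5/318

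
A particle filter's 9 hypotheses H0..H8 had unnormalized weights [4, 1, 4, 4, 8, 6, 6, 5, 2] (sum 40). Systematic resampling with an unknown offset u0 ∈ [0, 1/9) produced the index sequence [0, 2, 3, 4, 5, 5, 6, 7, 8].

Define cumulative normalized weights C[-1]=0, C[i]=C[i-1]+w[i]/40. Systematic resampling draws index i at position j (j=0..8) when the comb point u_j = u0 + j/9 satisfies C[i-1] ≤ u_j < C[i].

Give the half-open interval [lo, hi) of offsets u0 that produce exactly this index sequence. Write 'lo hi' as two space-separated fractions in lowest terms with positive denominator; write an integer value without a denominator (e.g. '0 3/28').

29/360 1/10

C = [1/10, 1/8, 9/40, 13/40, 21/40, 27/40, 33/40, 19/20, 1]
j=0 picked index 0: u0 ∈ [0, 1/10)
j=1 picked index 2: u0 ∈ [1/72, 41/360)
j=2 picked index 3: u0 ∈ [1/360, 37/360)
j=3 picked index 4: u0 ∈ [-1/120, 23/120)
j=4 picked index 5: u0 ∈ [29/360, 83/360)
j=5 picked index 5: u0 ∈ [-11/360, 43/360)
j=6 picked index 6: u0 ∈ [1/120, 19/120)
j=7 picked index 7: u0 ∈ [17/360, 31/180)
j=8 picked index 8: u0 ∈ [11/180, 1/9)
intersection: [29/360, 1/10)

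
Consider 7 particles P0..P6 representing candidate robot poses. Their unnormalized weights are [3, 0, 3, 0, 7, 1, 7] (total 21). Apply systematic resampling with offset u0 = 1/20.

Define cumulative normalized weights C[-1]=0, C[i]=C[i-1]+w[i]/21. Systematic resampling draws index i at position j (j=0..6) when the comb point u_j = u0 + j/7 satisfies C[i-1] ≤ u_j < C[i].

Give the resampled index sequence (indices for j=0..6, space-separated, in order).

0 2 4 4 5 6 6

C = [1/7, 1/7, 2/7, 2/7, 13/21, 2/3, 1]
j=0: u_0=1/20 ∈ [0, 1/7) → index 0
j=1: u_1=27/140 ∈ [1/7, 2/7) → index 2
j=2: u_2=47/140 ∈ [2/7, 13/21) → index 4
j=3: u_3=67/140 ∈ [2/7, 13/21) → index 4
j=4: u_4=87/140 ∈ [13/21, 2/3) → index 5
j=5: u_5=107/140 ∈ [2/3, 1) → index 6
j=6: u_6=127/140 ∈ [2/3, 1) → index 6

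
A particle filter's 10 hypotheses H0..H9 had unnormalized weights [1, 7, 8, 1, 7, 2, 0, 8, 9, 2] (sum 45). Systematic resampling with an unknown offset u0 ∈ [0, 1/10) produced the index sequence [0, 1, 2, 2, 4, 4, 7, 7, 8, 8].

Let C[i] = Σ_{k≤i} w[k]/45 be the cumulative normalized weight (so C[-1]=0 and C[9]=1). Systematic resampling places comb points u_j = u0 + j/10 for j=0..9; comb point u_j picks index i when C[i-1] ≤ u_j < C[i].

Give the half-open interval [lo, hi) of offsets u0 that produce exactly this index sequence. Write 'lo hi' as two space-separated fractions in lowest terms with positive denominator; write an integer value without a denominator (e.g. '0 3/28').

C = [1/45, 8/45, 16/45, 17/45, 8/15, 26/45, 26/45, 34/45, 43/45, 1]
j=0 picked index 0: u0 ∈ [0, 1/45)
j=1 picked index 1: u0 ∈ [-7/90, 7/90)
j=2 picked index 2: u0 ∈ [-1/45, 7/45)
j=3 picked index 2: u0 ∈ [-11/90, 1/18)
j=4 picked index 4: u0 ∈ [-1/45, 2/15)
j=5 picked index 4: u0 ∈ [-11/90, 1/30)
j=6 picked index 7: u0 ∈ [-1/45, 7/45)
j=7 picked index 7: u0 ∈ [-11/90, 1/18)
j=8 picked index 8: u0 ∈ [-2/45, 7/45)
j=9 picked index 8: u0 ∈ [-13/90, 1/18)
intersection: [0, 1/45)

0 1/45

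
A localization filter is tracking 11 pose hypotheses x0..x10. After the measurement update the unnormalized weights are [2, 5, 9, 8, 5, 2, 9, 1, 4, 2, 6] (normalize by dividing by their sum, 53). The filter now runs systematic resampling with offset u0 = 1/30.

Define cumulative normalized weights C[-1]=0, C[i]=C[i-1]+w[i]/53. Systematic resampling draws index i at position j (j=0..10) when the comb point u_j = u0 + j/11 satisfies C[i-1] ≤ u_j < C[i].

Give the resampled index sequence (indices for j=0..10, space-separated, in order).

0 1 2 3 3 4 5 6 7 9 10

C = [2/53, 7/53, 16/53, 24/53, 29/53, 31/53, 40/53, 41/53, 45/53, 47/53, 1]
j=0: u_0=1/30 ∈ [0, 2/53) → index 0
j=1: u_1=41/330 ∈ [2/53, 7/53) → index 1
j=2: u_2=71/330 ∈ [7/53, 16/53) → index 2
j=3: u_3=101/330 ∈ [16/53, 24/53) → index 3
j=4: u_4=131/330 ∈ [16/53, 24/53) → index 3
j=5: u_5=161/330 ∈ [24/53, 29/53) → index 4
j=6: u_6=191/330 ∈ [29/53, 31/53) → index 5
j=7: u_7=221/330 ∈ [31/53, 40/53) → index 6
j=8: u_8=251/330 ∈ [40/53, 41/53) → index 7
j=9: u_9=281/330 ∈ [45/53, 47/53) → index 9
j=10: u_10=311/330 ∈ [47/53, 1) → index 10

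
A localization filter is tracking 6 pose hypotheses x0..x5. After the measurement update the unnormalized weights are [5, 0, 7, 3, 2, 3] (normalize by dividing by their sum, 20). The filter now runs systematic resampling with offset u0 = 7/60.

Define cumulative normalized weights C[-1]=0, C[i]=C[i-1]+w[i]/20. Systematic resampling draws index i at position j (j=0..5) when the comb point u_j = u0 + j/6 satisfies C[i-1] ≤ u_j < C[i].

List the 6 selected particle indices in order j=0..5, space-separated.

0 2 2 3 4 5

C = [1/4, 1/4, 3/5, 3/4, 17/20, 1]
j=0: u_0=7/60 ∈ [0, 1/4) → index 0
j=1: u_1=17/60 ∈ [1/4, 3/5) → index 2
j=2: u_2=9/20 ∈ [1/4, 3/5) → index 2
j=3: u_3=37/60 ∈ [3/5, 3/4) → index 3
j=4: u_4=47/60 ∈ [3/4, 17/20) → index 4
j=5: u_5=19/20 ∈ [17/20, 1) → index 5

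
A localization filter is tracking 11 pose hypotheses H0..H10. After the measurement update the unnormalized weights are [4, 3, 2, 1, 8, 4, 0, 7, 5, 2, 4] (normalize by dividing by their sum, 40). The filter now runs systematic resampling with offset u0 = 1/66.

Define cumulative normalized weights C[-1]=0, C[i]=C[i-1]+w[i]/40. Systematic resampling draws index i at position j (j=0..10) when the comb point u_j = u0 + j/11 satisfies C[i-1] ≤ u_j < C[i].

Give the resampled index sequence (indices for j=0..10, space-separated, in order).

C = [1/10, 7/40, 9/40, 1/4, 9/20, 11/20, 11/20, 29/40, 17/20, 9/10, 1]
j=0: u_0=1/66 ∈ [0, 1/10) → index 0
j=1: u_1=7/66 ∈ [1/10, 7/40) → index 1
j=2: u_2=13/66 ∈ [7/40, 9/40) → index 2
j=3: u_3=19/66 ∈ [1/4, 9/20) → index 4
j=4: u_4=25/66 ∈ [1/4, 9/20) → index 4
j=5: u_5=31/66 ∈ [9/20, 11/20) → index 5
j=6: u_6=37/66 ∈ [11/20, 29/40) → index 7
j=7: u_7=43/66 ∈ [11/20, 29/40) → index 7
j=8: u_8=49/66 ∈ [29/40, 17/20) → index 8
j=9: u_9=5/6 ∈ [29/40, 17/20) → index 8
j=10: u_10=61/66 ∈ [9/10, 1) → index 10

0 1 2 4 4 5 7 7 8 8 10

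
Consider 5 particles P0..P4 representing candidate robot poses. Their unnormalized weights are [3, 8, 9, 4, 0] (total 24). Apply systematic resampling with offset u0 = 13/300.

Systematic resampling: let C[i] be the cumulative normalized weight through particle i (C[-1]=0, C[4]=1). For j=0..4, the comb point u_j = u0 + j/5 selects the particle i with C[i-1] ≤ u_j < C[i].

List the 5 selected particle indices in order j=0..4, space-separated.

C = [1/8, 11/24, 5/6, 1, 1]
j=0: u_0=13/300 ∈ [0, 1/8) → index 0
j=1: u_1=73/300 ∈ [1/8, 11/24) → index 1
j=2: u_2=133/300 ∈ [1/8, 11/24) → index 1
j=3: u_3=193/300 ∈ [11/24, 5/6) → index 2
j=4: u_4=253/300 ∈ [5/6, 1) → index 3

0 1 1 2 3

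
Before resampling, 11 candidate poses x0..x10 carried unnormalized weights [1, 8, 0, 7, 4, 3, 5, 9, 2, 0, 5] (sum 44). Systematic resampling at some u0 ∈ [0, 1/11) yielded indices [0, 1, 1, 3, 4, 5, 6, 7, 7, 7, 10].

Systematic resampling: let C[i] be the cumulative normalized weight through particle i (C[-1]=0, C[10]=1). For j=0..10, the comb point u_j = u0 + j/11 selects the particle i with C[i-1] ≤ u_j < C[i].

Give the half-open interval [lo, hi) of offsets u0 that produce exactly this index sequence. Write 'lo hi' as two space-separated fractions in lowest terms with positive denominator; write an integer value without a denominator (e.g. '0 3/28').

C = [1/44, 9/44, 9/44, 4/11, 5/11, 23/44, 7/11, 37/44, 39/44, 39/44, 1]
j=0 picked index 0: u0 ∈ [0, 1/44)
j=1 picked index 1: u0 ∈ [-3/44, 5/44)
j=2 picked index 1: u0 ∈ [-7/44, 1/44)
j=3 picked index 3: u0 ∈ [-3/44, 1/11)
j=4 picked index 4: u0 ∈ [0, 1/11)
j=5 picked index 5: u0 ∈ [0, 3/44)
j=6 picked index 6: u0 ∈ [-1/44, 1/11)
j=7 picked index 7: u0 ∈ [0, 9/44)
j=8 picked index 7: u0 ∈ [-1/11, 5/44)
j=9 picked index 7: u0 ∈ [-2/11, 1/44)
j=10 picked index 10: u0 ∈ [-1/44, 1/11)
intersection: [0, 1/44)

0 1/44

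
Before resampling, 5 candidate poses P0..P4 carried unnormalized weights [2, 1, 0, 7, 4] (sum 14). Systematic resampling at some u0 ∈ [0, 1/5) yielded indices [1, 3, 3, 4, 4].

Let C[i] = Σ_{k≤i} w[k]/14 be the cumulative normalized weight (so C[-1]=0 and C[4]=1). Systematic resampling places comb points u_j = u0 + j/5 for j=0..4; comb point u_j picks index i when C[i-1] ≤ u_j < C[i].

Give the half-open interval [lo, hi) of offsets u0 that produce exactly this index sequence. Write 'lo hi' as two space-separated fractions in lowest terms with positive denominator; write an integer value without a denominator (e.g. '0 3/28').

C = [1/7, 3/14, 3/14, 5/7, 1]
j=0 picked index 1: u0 ∈ [1/7, 3/14)
j=1 picked index 3: u0 ∈ [1/70, 18/35)
j=2 picked index 3: u0 ∈ [-13/70, 11/35)
j=3 picked index 4: u0 ∈ [4/35, 2/5)
j=4 picked index 4: u0 ∈ [-3/35, 1/5)
intersection: [1/7, 1/5)

1/7 1/5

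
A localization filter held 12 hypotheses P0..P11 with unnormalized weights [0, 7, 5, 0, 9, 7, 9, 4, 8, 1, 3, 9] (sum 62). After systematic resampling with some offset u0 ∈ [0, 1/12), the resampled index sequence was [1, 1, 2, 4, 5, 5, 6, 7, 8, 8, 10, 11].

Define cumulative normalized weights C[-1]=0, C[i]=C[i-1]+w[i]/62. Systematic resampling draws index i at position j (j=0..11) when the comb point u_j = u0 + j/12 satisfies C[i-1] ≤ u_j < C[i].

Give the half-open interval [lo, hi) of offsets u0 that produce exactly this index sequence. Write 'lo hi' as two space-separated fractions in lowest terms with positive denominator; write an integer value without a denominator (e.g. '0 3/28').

C = [0, 7/62, 6/31, 6/31, 21/62, 14/31, 37/62, 41/62, 49/62, 25/31, 53/62, 1]
j=0 picked index 1: u0 ∈ [0, 7/62)
j=1 picked index 1: u0 ∈ [-1/12, 11/372)
j=2 picked index 2: u0 ∈ [-5/93, 5/186)
j=3 picked index 4: u0 ∈ [-7/124, 11/124)
j=4 picked index 5: u0 ∈ [1/186, 11/93)
j=5 picked index 5: u0 ∈ [-29/372, 13/372)
j=6 picked index 6: u0 ∈ [-3/62, 3/31)
j=7 picked index 7: u0 ∈ [5/372, 29/372)
j=8 picked index 8: u0 ∈ [-1/186, 23/186)
j=9 picked index 8: u0 ∈ [-11/124, 5/124)
j=10 picked index 10: u0 ∈ [-5/186, 2/93)
j=11 picked index 11: u0 ∈ [-23/372, 1/12)
intersection: [5/372, 2/93)

5/372 2/93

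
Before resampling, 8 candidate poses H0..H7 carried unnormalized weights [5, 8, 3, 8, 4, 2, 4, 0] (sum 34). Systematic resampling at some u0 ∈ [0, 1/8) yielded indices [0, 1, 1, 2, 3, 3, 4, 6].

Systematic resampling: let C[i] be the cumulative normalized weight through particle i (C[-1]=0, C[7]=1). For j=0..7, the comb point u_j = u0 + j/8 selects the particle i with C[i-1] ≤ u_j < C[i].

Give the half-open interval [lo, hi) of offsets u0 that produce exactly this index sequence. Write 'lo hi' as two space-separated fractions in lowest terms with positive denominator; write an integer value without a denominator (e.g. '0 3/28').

C = [5/34, 13/34, 8/17, 12/17, 14/17, 15/17, 1, 1]
j=0 picked index 0: u0 ∈ [0, 5/34)
j=1 picked index 1: u0 ∈ [3/136, 35/136)
j=2 picked index 1: u0 ∈ [-7/68, 9/68)
j=3 picked index 2: u0 ∈ [1/136, 13/136)
j=4 picked index 3: u0 ∈ [-1/34, 7/34)
j=5 picked index 3: u0 ∈ [-21/136, 11/136)
j=6 picked index 4: u0 ∈ [-3/68, 5/68)
j=7 picked index 6: u0 ∈ [1/136, 1/8)
intersection: [3/136, 5/68)

3/136 5/68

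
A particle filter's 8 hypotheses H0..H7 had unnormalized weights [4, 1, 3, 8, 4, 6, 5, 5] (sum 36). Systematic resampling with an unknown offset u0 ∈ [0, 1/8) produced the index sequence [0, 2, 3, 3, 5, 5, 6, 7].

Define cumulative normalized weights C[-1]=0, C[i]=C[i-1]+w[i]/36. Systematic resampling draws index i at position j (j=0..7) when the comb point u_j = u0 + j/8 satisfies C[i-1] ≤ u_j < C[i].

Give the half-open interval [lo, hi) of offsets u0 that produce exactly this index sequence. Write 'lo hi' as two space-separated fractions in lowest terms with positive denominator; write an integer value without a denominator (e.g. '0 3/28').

1/18 5/72

C = [1/9, 5/36, 2/9, 4/9, 5/9, 13/18, 31/36, 1]
j=0 picked index 0: u0 ∈ [0, 1/9)
j=1 picked index 2: u0 ∈ [1/72, 7/72)
j=2 picked index 3: u0 ∈ [-1/36, 7/36)
j=3 picked index 3: u0 ∈ [-11/72, 5/72)
j=4 picked index 5: u0 ∈ [1/18, 2/9)
j=5 picked index 5: u0 ∈ [-5/72, 7/72)
j=6 picked index 6: u0 ∈ [-1/36, 1/9)
j=7 picked index 7: u0 ∈ [-1/72, 1/8)
intersection: [1/18, 5/72)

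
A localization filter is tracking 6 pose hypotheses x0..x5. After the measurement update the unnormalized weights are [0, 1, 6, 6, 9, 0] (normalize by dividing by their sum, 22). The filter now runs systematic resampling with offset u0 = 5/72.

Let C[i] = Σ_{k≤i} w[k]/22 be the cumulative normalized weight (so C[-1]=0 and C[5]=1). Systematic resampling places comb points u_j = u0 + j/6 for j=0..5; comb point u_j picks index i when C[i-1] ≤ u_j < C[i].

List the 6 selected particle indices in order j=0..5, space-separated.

2 2 3 3 4 4

C = [0, 1/22, 7/22, 13/22, 1, 1]
j=0: u_0=5/72 ∈ [1/22, 7/22) → index 2
j=1: u_1=17/72 ∈ [1/22, 7/22) → index 2
j=2: u_2=29/72 ∈ [7/22, 13/22) → index 3
j=3: u_3=41/72 ∈ [7/22, 13/22) → index 3
j=4: u_4=53/72 ∈ [13/22, 1) → index 4
j=5: u_5=65/72 ∈ [13/22, 1) → index 4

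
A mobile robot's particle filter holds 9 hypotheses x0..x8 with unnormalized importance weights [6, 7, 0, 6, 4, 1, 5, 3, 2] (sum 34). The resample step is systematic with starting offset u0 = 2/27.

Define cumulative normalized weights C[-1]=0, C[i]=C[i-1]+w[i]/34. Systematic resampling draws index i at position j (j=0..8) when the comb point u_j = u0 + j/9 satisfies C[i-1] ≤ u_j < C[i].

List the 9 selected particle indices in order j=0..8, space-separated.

0 1 1 3 3 4 6 6 8

C = [3/17, 13/34, 13/34, 19/34, 23/34, 12/17, 29/34, 16/17, 1]
j=0: u_0=2/27 ∈ [0, 3/17) → index 0
j=1: u_1=5/27 ∈ [3/17, 13/34) → index 1
j=2: u_2=8/27 ∈ [3/17, 13/34) → index 1
j=3: u_3=11/27 ∈ [13/34, 19/34) → index 3
j=4: u_4=14/27 ∈ [13/34, 19/34) → index 3
j=5: u_5=17/27 ∈ [19/34, 23/34) → index 4
j=6: u_6=20/27 ∈ [12/17, 29/34) → index 6
j=7: u_7=23/27 ∈ [12/17, 29/34) → index 6
j=8: u_8=26/27 ∈ [16/17, 1) → index 8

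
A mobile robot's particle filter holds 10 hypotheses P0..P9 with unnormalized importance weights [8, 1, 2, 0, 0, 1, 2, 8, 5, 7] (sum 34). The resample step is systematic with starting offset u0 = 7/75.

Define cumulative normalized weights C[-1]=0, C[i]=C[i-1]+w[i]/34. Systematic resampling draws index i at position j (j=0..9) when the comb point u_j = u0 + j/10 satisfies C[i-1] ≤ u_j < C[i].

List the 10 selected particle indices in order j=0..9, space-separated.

0 0 2 6 7 7 8 8 9 9

C = [4/17, 9/34, 11/34, 11/34, 11/34, 6/17, 7/17, 11/17, 27/34, 1]
j=0: u_0=7/75 ∈ [0, 4/17) → index 0
j=1: u_1=29/150 ∈ [0, 4/17) → index 0
j=2: u_2=22/75 ∈ [9/34, 11/34) → index 2
j=3: u_3=59/150 ∈ [6/17, 7/17) → index 6
j=4: u_4=37/75 ∈ [7/17, 11/17) → index 7
j=5: u_5=89/150 ∈ [7/17, 11/17) → index 7
j=6: u_6=52/75 ∈ [11/17, 27/34) → index 8
j=7: u_7=119/150 ∈ [11/17, 27/34) → index 8
j=8: u_8=67/75 ∈ [27/34, 1) → index 9
j=9: u_9=149/150 ∈ [27/34, 1) → index 9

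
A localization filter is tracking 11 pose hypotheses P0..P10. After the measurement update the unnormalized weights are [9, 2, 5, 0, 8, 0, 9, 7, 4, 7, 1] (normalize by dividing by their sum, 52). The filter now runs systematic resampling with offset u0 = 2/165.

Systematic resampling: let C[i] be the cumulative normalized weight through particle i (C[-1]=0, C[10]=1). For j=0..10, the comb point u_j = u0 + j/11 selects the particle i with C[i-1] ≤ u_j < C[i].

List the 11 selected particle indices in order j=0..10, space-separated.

0 0 1 2 4 6 6 7 7 8 9

C = [9/52, 11/52, 4/13, 4/13, 6/13, 6/13, 33/52, 10/13, 11/13, 51/52, 1]
j=0: u_0=2/165 ∈ [0, 9/52) → index 0
j=1: u_1=17/165 ∈ [0, 9/52) → index 0
j=2: u_2=32/165 ∈ [9/52, 11/52) → index 1
j=3: u_3=47/165 ∈ [11/52, 4/13) → index 2
j=4: u_4=62/165 ∈ [4/13, 6/13) → index 4
j=5: u_5=7/15 ∈ [6/13, 33/52) → index 6
j=6: u_6=92/165 ∈ [6/13, 33/52) → index 6
j=7: u_7=107/165 ∈ [33/52, 10/13) → index 7
j=8: u_8=122/165 ∈ [33/52, 10/13) → index 7
j=9: u_9=137/165 ∈ [10/13, 11/13) → index 8
j=10: u_10=152/165 ∈ [11/13, 51/52) → index 9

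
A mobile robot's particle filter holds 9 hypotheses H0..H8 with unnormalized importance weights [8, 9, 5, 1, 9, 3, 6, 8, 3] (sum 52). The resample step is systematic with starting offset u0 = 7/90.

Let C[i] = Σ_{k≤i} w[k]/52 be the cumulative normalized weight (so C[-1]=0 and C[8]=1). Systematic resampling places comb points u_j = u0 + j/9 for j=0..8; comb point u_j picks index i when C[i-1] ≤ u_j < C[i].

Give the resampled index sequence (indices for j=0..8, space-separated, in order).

0 1 1 2 4 5 6 7 8

C = [2/13, 17/52, 11/26, 23/52, 8/13, 35/52, 41/52, 49/52, 1]
j=0: u_0=7/90 ∈ [0, 2/13) → index 0
j=1: u_1=17/90 ∈ [2/13, 17/52) → index 1
j=2: u_2=3/10 ∈ [2/13, 17/52) → index 1
j=3: u_3=37/90 ∈ [17/52, 11/26) → index 2
j=4: u_4=47/90 ∈ [23/52, 8/13) → index 4
j=5: u_5=19/30 ∈ [8/13, 35/52) → index 5
j=6: u_6=67/90 ∈ [35/52, 41/52) → index 6
j=7: u_7=77/90 ∈ [41/52, 49/52) → index 7
j=8: u_8=29/30 ∈ [49/52, 1) → index 8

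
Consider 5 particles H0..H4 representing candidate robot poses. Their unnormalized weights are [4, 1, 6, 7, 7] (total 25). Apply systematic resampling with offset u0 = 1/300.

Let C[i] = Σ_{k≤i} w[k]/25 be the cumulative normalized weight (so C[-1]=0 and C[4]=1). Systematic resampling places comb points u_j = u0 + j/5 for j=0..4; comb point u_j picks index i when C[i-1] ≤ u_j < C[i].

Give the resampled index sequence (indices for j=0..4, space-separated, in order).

0 2 2 3 4

C = [4/25, 1/5, 11/25, 18/25, 1]
j=0: u_0=1/300 ∈ [0, 4/25) → index 0
j=1: u_1=61/300 ∈ [1/5, 11/25) → index 2
j=2: u_2=121/300 ∈ [1/5, 11/25) → index 2
j=3: u_3=181/300 ∈ [11/25, 18/25) → index 3
j=4: u_4=241/300 ∈ [18/25, 1) → index 4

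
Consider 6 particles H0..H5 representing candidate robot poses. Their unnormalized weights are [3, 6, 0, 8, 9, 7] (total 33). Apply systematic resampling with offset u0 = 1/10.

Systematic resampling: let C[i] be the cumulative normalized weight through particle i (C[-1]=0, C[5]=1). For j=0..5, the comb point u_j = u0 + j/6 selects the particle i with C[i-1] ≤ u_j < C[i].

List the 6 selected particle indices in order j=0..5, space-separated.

C = [1/11, 3/11, 3/11, 17/33, 26/33, 1]
j=0: u_0=1/10 ∈ [1/11, 3/11) → index 1
j=1: u_1=4/15 ∈ [1/11, 3/11) → index 1
j=2: u_2=13/30 ∈ [3/11, 17/33) → index 3
j=3: u_3=3/5 ∈ [17/33, 26/33) → index 4
j=4: u_4=23/30 ∈ [17/33, 26/33) → index 4
j=5: u_5=14/15 ∈ [26/33, 1) → index 5

1 1 3 4 4 5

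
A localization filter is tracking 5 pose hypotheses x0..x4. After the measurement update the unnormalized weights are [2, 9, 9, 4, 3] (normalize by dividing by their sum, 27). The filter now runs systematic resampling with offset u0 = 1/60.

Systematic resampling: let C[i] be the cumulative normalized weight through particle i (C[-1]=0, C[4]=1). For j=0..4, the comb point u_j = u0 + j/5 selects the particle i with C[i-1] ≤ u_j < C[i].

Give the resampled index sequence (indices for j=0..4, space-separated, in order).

C = [2/27, 11/27, 20/27, 8/9, 1]
j=0: u_0=1/60 ∈ [0, 2/27) → index 0
j=1: u_1=13/60 ∈ [2/27, 11/27) → index 1
j=2: u_2=5/12 ∈ [11/27, 20/27) → index 2
j=3: u_3=37/60 ∈ [11/27, 20/27) → index 2
j=4: u_4=49/60 ∈ [20/27, 8/9) → index 3

0 1 2 2 3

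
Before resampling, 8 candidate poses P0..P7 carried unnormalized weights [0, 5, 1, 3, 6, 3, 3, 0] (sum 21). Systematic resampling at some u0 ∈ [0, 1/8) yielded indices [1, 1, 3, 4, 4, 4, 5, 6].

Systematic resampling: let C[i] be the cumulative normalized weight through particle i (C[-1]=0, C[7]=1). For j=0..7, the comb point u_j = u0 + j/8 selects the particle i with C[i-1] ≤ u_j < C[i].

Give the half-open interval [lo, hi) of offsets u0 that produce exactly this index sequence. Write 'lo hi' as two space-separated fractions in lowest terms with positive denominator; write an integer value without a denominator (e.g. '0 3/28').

C = [0, 5/21, 2/7, 3/7, 5/7, 6/7, 1, 1]
j=0 picked index 1: u0 ∈ [0, 5/21)
j=1 picked index 1: u0 ∈ [-1/8, 19/168)
j=2 picked index 3: u0 ∈ [1/28, 5/28)
j=3 picked index 4: u0 ∈ [3/56, 19/56)
j=4 picked index 4: u0 ∈ [-1/14, 3/14)
j=5 picked index 4: u0 ∈ [-11/56, 5/56)
j=6 picked index 5: u0 ∈ [-1/28, 3/28)
j=7 picked index 6: u0 ∈ [-1/56, 1/8)
intersection: [3/56, 5/56)

3/56 5/56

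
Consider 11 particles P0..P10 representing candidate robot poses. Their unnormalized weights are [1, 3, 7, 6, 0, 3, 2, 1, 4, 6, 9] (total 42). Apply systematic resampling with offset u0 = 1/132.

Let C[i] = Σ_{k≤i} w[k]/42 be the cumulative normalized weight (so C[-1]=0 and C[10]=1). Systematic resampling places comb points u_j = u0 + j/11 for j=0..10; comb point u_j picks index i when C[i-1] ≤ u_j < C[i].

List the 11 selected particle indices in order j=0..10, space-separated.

C = [1/42, 2/21, 11/42, 17/42, 17/42, 10/21, 11/21, 23/42, 9/14, 11/14, 1]
j=0: u_0=1/132 ∈ [0, 1/42) → index 0
j=1: u_1=13/132 ∈ [2/21, 11/42) → index 2
j=2: u_2=25/132 ∈ [2/21, 11/42) → index 2
j=3: u_3=37/132 ∈ [11/42, 17/42) → index 3
j=4: u_4=49/132 ∈ [11/42, 17/42) → index 3
j=5: u_5=61/132 ∈ [17/42, 10/21) → index 5
j=6: u_6=73/132 ∈ [23/42, 9/14) → index 8
j=7: u_7=85/132 ∈ [9/14, 11/14) → index 9
j=8: u_8=97/132 ∈ [9/14, 11/14) → index 9
j=9: u_9=109/132 ∈ [11/14, 1) → index 10
j=10: u_10=11/12 ∈ [11/14, 1) → index 10

0 2 2 3 3 5 8 9 9 10 10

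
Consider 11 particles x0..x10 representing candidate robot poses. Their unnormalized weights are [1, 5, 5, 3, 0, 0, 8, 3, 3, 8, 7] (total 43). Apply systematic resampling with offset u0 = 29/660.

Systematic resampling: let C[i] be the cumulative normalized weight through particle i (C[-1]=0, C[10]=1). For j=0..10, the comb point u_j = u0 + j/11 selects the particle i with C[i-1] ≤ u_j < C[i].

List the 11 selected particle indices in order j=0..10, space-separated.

1 1 2 3 6 6 8 9 9 10 10

C = [1/43, 6/43, 11/43, 14/43, 14/43, 14/43, 22/43, 25/43, 28/43, 36/43, 1]
j=0: u_0=29/660 ∈ [1/43, 6/43) → index 1
j=1: u_1=89/660 ∈ [1/43, 6/43) → index 1
j=2: u_2=149/660 ∈ [6/43, 11/43) → index 2
j=3: u_3=19/60 ∈ [11/43, 14/43) → index 3
j=4: u_4=269/660 ∈ [14/43, 22/43) → index 6
j=5: u_5=329/660 ∈ [14/43, 22/43) → index 6
j=6: u_6=389/660 ∈ [25/43, 28/43) → index 8
j=7: u_7=449/660 ∈ [28/43, 36/43) → index 9
j=8: u_8=509/660 ∈ [28/43, 36/43) → index 9
j=9: u_9=569/660 ∈ [36/43, 1) → index 10
j=10: u_10=629/660 ∈ [36/43, 1) → index 10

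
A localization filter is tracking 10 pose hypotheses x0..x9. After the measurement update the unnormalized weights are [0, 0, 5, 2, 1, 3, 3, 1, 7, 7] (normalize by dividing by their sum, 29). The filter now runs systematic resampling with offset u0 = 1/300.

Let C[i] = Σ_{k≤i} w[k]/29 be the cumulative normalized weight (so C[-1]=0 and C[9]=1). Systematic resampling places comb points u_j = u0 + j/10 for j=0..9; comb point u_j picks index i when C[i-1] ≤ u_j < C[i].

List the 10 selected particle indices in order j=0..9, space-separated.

C = [0, 0, 5/29, 7/29, 8/29, 11/29, 14/29, 15/29, 22/29, 1]
j=0: u_0=1/300 ∈ [0, 5/29) → index 2
j=1: u_1=31/300 ∈ [0, 5/29) → index 2
j=2: u_2=61/300 ∈ [5/29, 7/29) → index 3
j=3: u_3=91/300 ∈ [8/29, 11/29) → index 5
j=4: u_4=121/300 ∈ [11/29, 14/29) → index 6
j=5: u_5=151/300 ∈ [14/29, 15/29) → index 7
j=6: u_6=181/300 ∈ [15/29, 22/29) → index 8
j=7: u_7=211/300 ∈ [15/29, 22/29) → index 8
j=8: u_8=241/300 ∈ [22/29, 1) → index 9
j=9: u_9=271/300 ∈ [22/29, 1) → index 9

2 2 3 5 6 7 8 8 9 9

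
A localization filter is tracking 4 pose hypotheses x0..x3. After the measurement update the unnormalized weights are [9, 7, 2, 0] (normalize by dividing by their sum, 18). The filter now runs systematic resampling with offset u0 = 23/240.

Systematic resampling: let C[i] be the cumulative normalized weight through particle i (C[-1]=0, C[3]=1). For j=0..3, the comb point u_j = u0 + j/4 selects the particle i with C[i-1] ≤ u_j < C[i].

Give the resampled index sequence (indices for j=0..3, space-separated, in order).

C = [1/2, 8/9, 1, 1]
j=0: u_0=23/240 ∈ [0, 1/2) → index 0
j=1: u_1=83/240 ∈ [0, 1/2) → index 0
j=2: u_2=143/240 ∈ [1/2, 8/9) → index 1
j=3: u_3=203/240 ∈ [1/2, 8/9) → index 1

0 0 1 1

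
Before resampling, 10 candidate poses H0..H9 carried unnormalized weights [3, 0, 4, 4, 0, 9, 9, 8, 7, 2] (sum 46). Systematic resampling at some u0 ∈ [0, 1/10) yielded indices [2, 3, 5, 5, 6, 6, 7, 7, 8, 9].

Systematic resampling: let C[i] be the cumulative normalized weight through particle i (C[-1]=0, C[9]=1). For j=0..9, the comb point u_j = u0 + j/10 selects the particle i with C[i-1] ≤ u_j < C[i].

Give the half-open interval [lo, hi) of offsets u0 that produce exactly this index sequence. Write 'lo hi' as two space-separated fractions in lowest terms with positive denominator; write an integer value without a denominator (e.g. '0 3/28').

C = [3/46, 3/46, 7/46, 11/46, 11/46, 10/23, 29/46, 37/46, 22/23, 1]
j=0 picked index 2: u0 ∈ [3/46, 7/46)
j=1 picked index 3: u0 ∈ [6/115, 16/115)
j=2 picked index 5: u0 ∈ [9/230, 27/115)
j=3 picked index 5: u0 ∈ [-7/115, 31/230)
j=4 picked index 6: u0 ∈ [4/115, 53/230)
j=5 picked index 6: u0 ∈ [-3/46, 3/23)
j=6 picked index 7: u0 ∈ [7/230, 47/230)
j=7 picked index 7: u0 ∈ [-8/115, 12/115)
j=8 picked index 8: u0 ∈ [1/230, 18/115)
j=9 picked index 9: u0 ∈ [13/230, 1/10)
intersection: [3/46, 1/10)

3/46 1/10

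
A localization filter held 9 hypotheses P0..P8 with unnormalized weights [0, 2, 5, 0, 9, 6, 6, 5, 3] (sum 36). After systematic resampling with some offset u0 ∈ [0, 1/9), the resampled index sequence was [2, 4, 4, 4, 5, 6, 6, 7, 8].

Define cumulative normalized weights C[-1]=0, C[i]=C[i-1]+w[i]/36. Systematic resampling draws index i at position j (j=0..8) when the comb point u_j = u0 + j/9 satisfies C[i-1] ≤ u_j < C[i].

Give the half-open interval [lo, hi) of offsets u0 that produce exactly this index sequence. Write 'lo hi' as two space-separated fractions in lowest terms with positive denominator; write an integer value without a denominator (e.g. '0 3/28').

C = [0, 1/18, 7/36, 7/36, 4/9, 11/18, 7/9, 11/12, 1]
j=0 picked index 2: u0 ∈ [1/18, 7/36)
j=1 picked index 4: u0 ∈ [1/12, 1/3)
j=2 picked index 4: u0 ∈ [-1/36, 2/9)
j=3 picked index 4: u0 ∈ [-5/36, 1/9)
j=4 picked index 5: u0 ∈ [0, 1/6)
j=5 picked index 6: u0 ∈ [1/18, 2/9)
j=6 picked index 6: u0 ∈ [-1/18, 1/9)
j=7 picked index 7: u0 ∈ [0, 5/36)
j=8 picked index 8: u0 ∈ [1/36, 1/9)
intersection: [1/12, 1/9)

1/12 1/9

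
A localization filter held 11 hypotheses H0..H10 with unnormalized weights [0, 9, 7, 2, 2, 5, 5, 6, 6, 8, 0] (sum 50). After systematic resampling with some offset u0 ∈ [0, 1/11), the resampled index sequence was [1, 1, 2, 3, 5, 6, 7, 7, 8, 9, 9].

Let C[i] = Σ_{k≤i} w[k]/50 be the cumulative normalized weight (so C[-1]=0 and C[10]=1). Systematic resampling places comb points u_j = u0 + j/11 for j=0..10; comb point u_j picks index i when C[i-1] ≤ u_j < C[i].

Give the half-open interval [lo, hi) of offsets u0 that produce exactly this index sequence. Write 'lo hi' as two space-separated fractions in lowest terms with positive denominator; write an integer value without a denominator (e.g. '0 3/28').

3/55 23/275

C = [0, 9/50, 8/25, 9/25, 2/5, 1/2, 3/5, 18/25, 21/25, 1, 1]
j=0 picked index 1: u0 ∈ [0, 9/50)
j=1 picked index 1: u0 ∈ [-1/11, 49/550)
j=2 picked index 2: u0 ∈ [-1/550, 38/275)
j=3 picked index 3: u0 ∈ [13/275, 24/275)
j=4 picked index 5: u0 ∈ [2/55, 3/22)
j=5 picked index 6: u0 ∈ [1/22, 8/55)
j=6 picked index 7: u0 ∈ [3/55, 48/275)
j=7 picked index 7: u0 ∈ [-2/55, 23/275)
j=8 picked index 8: u0 ∈ [-2/275, 31/275)
j=9 picked index 9: u0 ∈ [6/275, 2/11)
j=10 picked index 9: u0 ∈ [-19/275, 1/11)
intersection: [3/55, 23/275)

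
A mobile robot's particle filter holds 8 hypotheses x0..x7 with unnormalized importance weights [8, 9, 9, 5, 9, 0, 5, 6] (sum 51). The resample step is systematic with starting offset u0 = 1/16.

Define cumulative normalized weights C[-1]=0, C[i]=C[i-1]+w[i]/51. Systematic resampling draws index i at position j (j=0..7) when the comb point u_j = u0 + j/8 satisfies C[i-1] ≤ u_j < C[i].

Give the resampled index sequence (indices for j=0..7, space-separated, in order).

C = [8/51, 1/3, 26/51, 31/51, 40/51, 40/51, 15/17, 1]
j=0: u_0=1/16 ∈ [0, 8/51) → index 0
j=1: u_1=3/16 ∈ [8/51, 1/3) → index 1
j=2: u_2=5/16 ∈ [8/51, 1/3) → index 1
j=3: u_3=7/16 ∈ [1/3, 26/51) → index 2
j=4: u_4=9/16 ∈ [26/51, 31/51) → index 3
j=5: u_5=11/16 ∈ [31/51, 40/51) → index 4
j=6: u_6=13/16 ∈ [40/51, 15/17) → index 6
j=7: u_7=15/16 ∈ [15/17, 1) → index 7

0 1 1 2 3 4 6 7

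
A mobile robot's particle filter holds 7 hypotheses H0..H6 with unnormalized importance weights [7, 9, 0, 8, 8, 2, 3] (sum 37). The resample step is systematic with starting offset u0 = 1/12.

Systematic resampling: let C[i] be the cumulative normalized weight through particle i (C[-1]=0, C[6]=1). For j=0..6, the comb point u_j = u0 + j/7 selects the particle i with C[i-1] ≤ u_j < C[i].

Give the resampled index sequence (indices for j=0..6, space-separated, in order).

0 1 1 3 4 4 6

C = [7/37, 16/37, 16/37, 24/37, 32/37, 34/37, 1]
j=0: u_0=1/12 ∈ [0, 7/37) → index 0
j=1: u_1=19/84 ∈ [7/37, 16/37) → index 1
j=2: u_2=31/84 ∈ [7/37, 16/37) → index 1
j=3: u_3=43/84 ∈ [16/37, 24/37) → index 3
j=4: u_4=55/84 ∈ [24/37, 32/37) → index 4
j=5: u_5=67/84 ∈ [24/37, 32/37) → index 4
j=6: u_6=79/84 ∈ [34/37, 1) → index 6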